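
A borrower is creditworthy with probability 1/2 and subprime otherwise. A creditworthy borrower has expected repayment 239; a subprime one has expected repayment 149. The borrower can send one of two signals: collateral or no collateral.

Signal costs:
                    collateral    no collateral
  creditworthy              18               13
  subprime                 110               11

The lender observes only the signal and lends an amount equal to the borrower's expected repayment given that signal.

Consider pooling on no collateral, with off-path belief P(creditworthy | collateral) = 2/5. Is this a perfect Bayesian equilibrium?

Yes

On the equilibrium path (no collateral) the lender holds the prior 1/2 and pays 1/2·239 + 1/2·149 = 194. Off-path (collateral) belief 2/5 gives 2/5·239 + 3/5·149 = 185.
Creditworthy: no collateral gives 194 − 13 = 181; collateral gives 185 − 18 = 167. Stays. ✓
Subprime: no collateral gives 194 − 11 = 183; collateral gives 185 − 110 = 75. Stays. ✓
Beliefs are Bayes-consistent on-path and both types best-respond.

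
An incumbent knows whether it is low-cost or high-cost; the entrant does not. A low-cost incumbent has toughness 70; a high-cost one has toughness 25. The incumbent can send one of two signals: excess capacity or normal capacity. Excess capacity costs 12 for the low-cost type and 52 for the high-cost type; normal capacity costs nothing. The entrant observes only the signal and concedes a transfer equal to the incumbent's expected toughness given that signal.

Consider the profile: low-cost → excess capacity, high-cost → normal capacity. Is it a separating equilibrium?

If types separate, excess capacity earns payment 70 and normal capacity earns 25.
Low-cost: excess capacity gives 70 − 12 = 58; normal capacity gives 25 − 0 = 25. No deviation. ✓
High-cost: normal capacity gives 25 − 0 = 25; excess capacity gives 70 − 52 = 18. No deviation. ✓
Both incentive constraints hold.

Yes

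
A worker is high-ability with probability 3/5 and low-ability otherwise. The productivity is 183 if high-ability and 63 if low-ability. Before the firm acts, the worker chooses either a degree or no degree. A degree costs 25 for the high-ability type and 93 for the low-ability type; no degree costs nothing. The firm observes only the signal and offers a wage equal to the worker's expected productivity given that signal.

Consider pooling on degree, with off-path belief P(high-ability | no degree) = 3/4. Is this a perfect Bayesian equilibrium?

No

On the equilibrium path (degree) the firm holds the prior 3/5 and pays 3/5·183 + 2/5·63 = 135. Off-path (no degree) belief 3/4 gives 3/4·183 + 1/4·63 = 153.
High-ability: degree gives 135 − 25 = 110; no degree gives 153 − 0 = 153. Deviates. ✗
Low-ability: degree gives 135 − 93 = 42; no degree gives 153 − 0 = 153. Deviates. ✗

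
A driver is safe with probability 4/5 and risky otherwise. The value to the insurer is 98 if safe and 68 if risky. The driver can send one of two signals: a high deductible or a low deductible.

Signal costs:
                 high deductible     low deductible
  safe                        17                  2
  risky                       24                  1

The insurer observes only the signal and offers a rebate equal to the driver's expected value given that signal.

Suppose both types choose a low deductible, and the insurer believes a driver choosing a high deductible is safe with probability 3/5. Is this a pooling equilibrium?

On the equilibrium path (low deductible) the insurer holds the prior 4/5 and pays 4/5·98 + 1/5·68 = 92. Off-path (high deductible) belief 3/5 gives 3/5·98 + 2/5·68 = 86.
Safe: low deductible gives 92 − 2 = 90; high deductible gives 86 − 17 = 69. Stays. ✓
Risky: low deductible gives 92 − 1 = 91; high deductible gives 86 − 24 = 62. Stays. ✓
Beliefs are Bayes-consistent on-path and both types best-respond.

Yes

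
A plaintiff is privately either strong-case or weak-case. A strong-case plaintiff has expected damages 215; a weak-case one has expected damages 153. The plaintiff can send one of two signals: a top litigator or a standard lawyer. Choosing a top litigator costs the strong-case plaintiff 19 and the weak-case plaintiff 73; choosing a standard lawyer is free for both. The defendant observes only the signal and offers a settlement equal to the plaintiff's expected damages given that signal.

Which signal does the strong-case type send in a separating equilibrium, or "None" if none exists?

Try strong-case → top litigator, weak-case → standard lawyer:
  Under separation the defendant infers type exactly: top litigator → strong-case (pays 215), standard lawyer → weak-case (pays 153).
  Strong-case: top litigator gives 215 − 19 = 196; standard lawyer gives 153 − 0 = 153. No deviation. ✓
  Weak-case: standard lawyer gives 153 − 0 = 153; top litigator gives 215 − 73 = 142. No deviation. ✓
Both hold — the strong-case type sends top litigator.

top litigator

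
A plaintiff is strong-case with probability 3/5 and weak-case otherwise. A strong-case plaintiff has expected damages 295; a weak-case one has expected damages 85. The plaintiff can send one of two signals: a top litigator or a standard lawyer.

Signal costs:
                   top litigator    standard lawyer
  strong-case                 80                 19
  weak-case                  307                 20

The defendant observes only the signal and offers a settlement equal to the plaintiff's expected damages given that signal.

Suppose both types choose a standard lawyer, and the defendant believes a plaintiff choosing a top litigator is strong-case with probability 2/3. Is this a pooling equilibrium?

On the equilibrium path (standard lawyer) the defendant holds the prior 3/5 and pays 3/5·295 + 2/5·85 = 211. Off-path (top litigator) belief 2/3 gives 2/3·295 + 1/3·85 = 225.
Strong-case: standard lawyer gives 211 − 19 = 192; top litigator gives 225 − 80 = 145. Stays. ✓
Weak-case: standard lawyer gives 211 − 20 = 191; top litigator gives 225 − 307 = -82. Stays. ✓
Beliefs are Bayes-consistent on-path and both types best-respond.

Yes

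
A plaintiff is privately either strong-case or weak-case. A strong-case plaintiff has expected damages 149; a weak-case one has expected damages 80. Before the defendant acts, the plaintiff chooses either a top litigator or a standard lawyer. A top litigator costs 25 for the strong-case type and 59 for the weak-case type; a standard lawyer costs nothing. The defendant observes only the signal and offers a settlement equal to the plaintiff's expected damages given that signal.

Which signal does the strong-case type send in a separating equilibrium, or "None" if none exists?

None

Try strong-case → top litigator, weak-case → standard lawyer:
  Under separation the defendant infers type exactly: top litigator → strong-case (pays 149), standard lawyer → weak-case (pays 80).
  Strong-case: top litigator gives 149 − 25 = 124; standard lawyer gives 80 − 0 = 80. No deviation. ✓
  Weak-case: standard lawyer gives 80 − 0 = 80; top litigator gives 149 − 59 = 90. Would deviate. ✗
Try strong-case → standard lawyer, weak-case → top litigator:
  Under separation the defendant infers type exactly: standard lawyer → strong-case (pays 149), top litigator → weak-case (pays 80).
  Strong-case: standard lawyer gives 149 − 0 = 149; top litigator gives 80 − 25 = 55. No deviation. ✓
  Weak-case: top litigator gives 80 − 59 = 21; standard lawyer gives 149 − 0 = 149. Would deviate. ✗
Neither assignment is incentive-compatible.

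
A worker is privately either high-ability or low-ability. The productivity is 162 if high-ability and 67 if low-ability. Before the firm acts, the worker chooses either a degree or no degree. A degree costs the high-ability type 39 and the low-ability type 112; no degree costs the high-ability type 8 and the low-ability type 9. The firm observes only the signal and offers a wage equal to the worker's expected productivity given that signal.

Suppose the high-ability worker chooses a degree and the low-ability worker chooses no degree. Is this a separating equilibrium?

Yes

If types separate, degree earns payment 162 and no degree earns 67.
High-ability: degree gives 162 − 39 = 123; no degree gives 67 − 8 = 59. No deviation. ✓
Low-ability: no degree gives 67 − 9 = 58; degree gives 162 − 112 = 50. No deviation. ✓
Both incentive constraints hold.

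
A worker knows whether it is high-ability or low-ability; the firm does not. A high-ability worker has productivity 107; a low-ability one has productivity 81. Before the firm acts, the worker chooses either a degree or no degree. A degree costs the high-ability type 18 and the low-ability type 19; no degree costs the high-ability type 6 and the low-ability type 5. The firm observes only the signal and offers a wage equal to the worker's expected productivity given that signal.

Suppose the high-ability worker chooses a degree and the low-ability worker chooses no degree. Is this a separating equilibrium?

No

If types separate, degree earns payment 107 and no degree earns 81.
High-ability: degree gives 107 − 18 = 89; no degree gives 81 − 6 = 75. No deviation. ✓
Low-ability: no degree gives 81 − 5 = 76; degree gives 107 − 19 = 88. Would deviate. ✗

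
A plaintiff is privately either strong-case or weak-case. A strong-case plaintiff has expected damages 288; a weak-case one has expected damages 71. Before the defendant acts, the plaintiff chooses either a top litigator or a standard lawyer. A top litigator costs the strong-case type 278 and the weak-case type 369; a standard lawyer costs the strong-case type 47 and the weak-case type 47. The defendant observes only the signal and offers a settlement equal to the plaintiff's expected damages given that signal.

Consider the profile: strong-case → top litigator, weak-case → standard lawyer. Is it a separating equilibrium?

If types separate, top litigator earns payment 288 and standard lawyer earns 71.
Strong-case: top litigator gives 288 − 278 = 10; standard lawyer gives 71 − 47 = 24. Would deviate. ✗
Weak-case: standard lawyer gives 71 − 47 = 24; top litigator gives 288 − 369 = -81. No deviation. ✓

No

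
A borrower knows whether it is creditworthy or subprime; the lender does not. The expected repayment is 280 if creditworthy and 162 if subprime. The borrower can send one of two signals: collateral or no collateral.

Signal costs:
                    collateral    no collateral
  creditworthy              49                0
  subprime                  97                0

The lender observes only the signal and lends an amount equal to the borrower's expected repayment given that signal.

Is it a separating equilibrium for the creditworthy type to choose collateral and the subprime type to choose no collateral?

Under separation the lender infers type exactly: collateral → creditworthy (pays 280), no collateral → subprime (pays 162).
Creditworthy: collateral gives 280 − 49 = 231; no collateral gives 162 − 0 = 162. No deviation. ✓
Subprime: no collateral gives 162 − 0 = 162; collateral gives 280 − 97 = 183. Would deviate. ✗

No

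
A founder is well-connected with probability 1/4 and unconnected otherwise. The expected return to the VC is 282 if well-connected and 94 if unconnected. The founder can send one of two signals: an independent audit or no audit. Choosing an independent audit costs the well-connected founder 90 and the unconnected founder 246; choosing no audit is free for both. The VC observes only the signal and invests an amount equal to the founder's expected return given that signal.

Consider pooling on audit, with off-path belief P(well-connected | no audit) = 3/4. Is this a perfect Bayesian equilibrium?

No

At the pooled signal (audit) the VC holds the prior 1/4 and pays 1/4·282 + 3/4·94 = 141. Off-path (no audit) belief 3/4 gives 3/4·282 + 1/4·94 = 235.
Well-connected: audit gives 141 − 90 = 51; no audit gives 235 − 0 = 235. Deviates. ✗
Unconnected: audit gives 141 − 246 = -105; no audit gives 235 − 0 = 235. Deviates. ✗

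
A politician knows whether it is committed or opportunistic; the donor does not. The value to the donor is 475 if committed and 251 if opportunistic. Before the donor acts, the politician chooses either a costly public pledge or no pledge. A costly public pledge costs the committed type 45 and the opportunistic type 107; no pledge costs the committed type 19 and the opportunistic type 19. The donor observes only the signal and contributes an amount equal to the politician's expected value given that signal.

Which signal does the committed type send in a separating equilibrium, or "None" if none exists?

None

Try committed → pledge, opportunistic → no pledge:
  Under separation the donor infers type exactly: pledge → committed (pays 475), no pledge → opportunistic (pays 251).
  Committed: pledge gives 475 − 45 = 430; no pledge gives 251 − 19 = 232. No deviation. ✓
  Opportunistic: no pledge gives 251 − 19 = 232; pledge gives 475 − 107 = 368. Would deviate. ✗
Try committed → no pledge, opportunistic → pledge:
  Under separation the donor infers type exactly: no pledge → committed (pays 475), pledge → opportunistic (pays 251).
  Committed: no pledge gives 475 − 19 = 456; pledge gives 251 − 45 = 206. No deviation. ✓
  Opportunistic: pledge gives 251 − 107 = 144; no pledge gives 475 − 19 = 456. Would deviate. ✗
Neither assignment is incentive-compatible.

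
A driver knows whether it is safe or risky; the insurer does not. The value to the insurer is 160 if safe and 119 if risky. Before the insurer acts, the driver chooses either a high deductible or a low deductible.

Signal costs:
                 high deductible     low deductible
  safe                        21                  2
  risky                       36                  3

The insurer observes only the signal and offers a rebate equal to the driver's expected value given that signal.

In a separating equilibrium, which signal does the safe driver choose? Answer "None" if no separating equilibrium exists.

None

Try safe → high deductible, risky → low deductible:
  If types separate, high deductible earns payment 160 and low deductible earns 119.
  Safe: high deductible gives 160 − 21 = 139; low deductible gives 119 − 2 = 117. No deviation. ✓
  Risky: low deductible gives 119 − 3 = 116; high deductible gives 160 − 36 = 124. Would deviate. ✗
Try safe → low deductible, risky → high deductible:
  If types separate, low deductible earns payment 160 and high deductible earns 119.
  Safe: low deductible gives 160 − 2 = 158; high deductible gives 119 − 21 = 98. No deviation. ✓
  Risky: high deductible gives 119 − 36 = 83; low deductible gives 160 − 3 = 157. Would deviate. ✗
Neither assignment is incentive-compatible.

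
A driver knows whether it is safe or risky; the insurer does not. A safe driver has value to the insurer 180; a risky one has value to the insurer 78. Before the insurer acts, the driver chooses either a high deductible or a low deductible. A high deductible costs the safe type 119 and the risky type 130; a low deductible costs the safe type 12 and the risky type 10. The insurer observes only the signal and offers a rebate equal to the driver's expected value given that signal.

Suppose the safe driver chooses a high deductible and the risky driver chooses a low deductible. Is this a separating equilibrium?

If types separate, high deductible earns payment 180 and low deductible earns 78.
Safe: high deductible gives 180 − 119 = 61; low deductible gives 78 − 12 = 66. Would deviate. ✗
Risky: low deductible gives 78 − 10 = 68; high deductible gives 180 − 130 = 50. No deviation. ✓

No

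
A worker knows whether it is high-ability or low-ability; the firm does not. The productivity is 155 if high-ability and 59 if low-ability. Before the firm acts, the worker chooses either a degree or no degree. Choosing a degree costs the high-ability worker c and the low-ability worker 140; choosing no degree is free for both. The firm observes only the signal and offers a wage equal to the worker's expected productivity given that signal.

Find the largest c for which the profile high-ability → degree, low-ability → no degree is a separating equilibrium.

96

Under separation: degree → high-ability (pays 155); no degree → low-ability (pays 59).
Low-ability: 59 − 0 = 59 ≥ 155 − 140 = 15. Holds regardless of c. ✓
High-ability: 155 − c ≥ 59 − 0, so c ≤ 155 − 59 = 96.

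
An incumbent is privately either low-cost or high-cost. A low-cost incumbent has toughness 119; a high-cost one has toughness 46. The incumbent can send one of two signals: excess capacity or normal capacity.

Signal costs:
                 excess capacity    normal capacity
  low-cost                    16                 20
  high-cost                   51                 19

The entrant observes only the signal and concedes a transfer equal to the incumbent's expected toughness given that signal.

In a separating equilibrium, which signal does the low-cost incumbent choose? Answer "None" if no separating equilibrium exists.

None

Try low-cost → excess capacity, high-cost → normal capacity:
  If types separate, excess capacity earns payment 119 and normal capacity earns 46.
  Low-cost: excess capacity gives 119 − 16 = 103; normal capacity gives 46 − 20 = 26. No deviation. ✓
  High-cost: normal capacity gives 46 − 19 = 27; excess capacity gives 119 − 51 = 68. Would deviate. ✗
Try low-cost → normal capacity, high-cost → excess capacity:
  If types separate, normal capacity earns payment 119 and excess capacity earns 46.
  Low-cost: normal capacity gives 119 − 20 = 99; excess capacity gives 46 − 16 = 30. No deviation. ✓
  High-cost: excess capacity gives 46 − 51 = -5; normal capacity gives 119 − 19 = 100. Would deviate. ✗
Neither assignment is incentive-compatible.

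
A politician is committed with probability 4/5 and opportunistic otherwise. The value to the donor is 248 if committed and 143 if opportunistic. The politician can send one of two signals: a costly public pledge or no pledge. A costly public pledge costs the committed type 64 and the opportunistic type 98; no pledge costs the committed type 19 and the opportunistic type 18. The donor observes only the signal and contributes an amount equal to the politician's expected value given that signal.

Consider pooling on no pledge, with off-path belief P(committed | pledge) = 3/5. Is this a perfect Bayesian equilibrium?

At the pooled signal (no pledge) the donor holds the prior 4/5 and pays 4/5·248 + 1/5·143 = 227. Off-path (pledge) belief 3/5 gives 3/5·248 + 2/5·143 = 206.
Committed: no pledge gives 227 − 19 = 208; pledge gives 206 − 64 = 142. Stays. ✓
Opportunistic: no pledge gives 227 − 18 = 209; pledge gives 206 − 98 = 108. Stays. ✓

Yes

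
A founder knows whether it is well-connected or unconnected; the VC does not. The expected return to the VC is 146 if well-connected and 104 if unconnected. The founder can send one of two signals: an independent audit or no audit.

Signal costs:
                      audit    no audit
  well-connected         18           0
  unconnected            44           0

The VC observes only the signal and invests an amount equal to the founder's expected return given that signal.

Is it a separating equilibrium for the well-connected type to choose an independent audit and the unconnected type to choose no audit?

Under separation the VC infers type exactly: audit → well-connected (pays 146), no audit → unconnected (pays 104).
Well-connected: audit gives 146 − 18 = 128; no audit gives 104 − 0 = 104. No deviation. ✓
Unconnected: no audit gives 104 − 0 = 104; audit gives 146 − 44 = 102. No deviation. ✓
Both incentive constraints hold.

Yes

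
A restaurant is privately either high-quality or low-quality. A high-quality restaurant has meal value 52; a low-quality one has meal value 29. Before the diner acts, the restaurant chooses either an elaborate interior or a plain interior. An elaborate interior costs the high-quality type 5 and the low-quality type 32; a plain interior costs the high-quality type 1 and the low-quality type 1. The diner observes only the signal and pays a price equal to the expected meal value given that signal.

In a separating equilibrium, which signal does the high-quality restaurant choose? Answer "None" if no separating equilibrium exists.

elaborate interior

Try high-quality → elaborate interior, low-quality → plain interior:
  Under separation the diner infers type exactly: elaborate interior → high-quality (pays 52), plain interior → low-quality (pays 29).
  High-quality: elaborate interior gives 52 − 5 = 47; plain interior gives 29 − 1 = 28. No deviation. ✓
  Low-quality: plain interior gives 29 − 1 = 28; elaborate interior gives 52 − 32 = 20. No deviation. ✓
Both hold — the high-quality type sends elaborate interior.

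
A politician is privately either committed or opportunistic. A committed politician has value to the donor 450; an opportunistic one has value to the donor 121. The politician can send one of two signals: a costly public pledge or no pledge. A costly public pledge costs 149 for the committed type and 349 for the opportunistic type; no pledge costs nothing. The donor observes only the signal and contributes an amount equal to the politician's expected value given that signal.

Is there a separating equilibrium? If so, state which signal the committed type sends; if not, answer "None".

pledge

Try committed → pledge, opportunistic → no pledge:
  Under separation the donor infers type exactly: pledge → committed (pays 450), no pledge → opportunistic (pays 121).
  Committed: pledge gives 450 − 149 = 301; no pledge gives 121 − 0 = 121. No deviation. ✓
  Opportunistic: no pledge gives 121 − 0 = 121; pledge gives 450 − 349 = 101. No deviation. ✓
Both hold — the committed type sends pledge.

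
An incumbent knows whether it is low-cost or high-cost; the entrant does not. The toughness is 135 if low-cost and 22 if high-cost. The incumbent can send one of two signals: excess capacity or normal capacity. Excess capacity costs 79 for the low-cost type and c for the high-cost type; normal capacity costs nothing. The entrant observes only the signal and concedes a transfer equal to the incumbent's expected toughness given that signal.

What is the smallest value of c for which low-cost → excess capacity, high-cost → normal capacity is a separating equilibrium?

113

Under separation: excess capacity → low-cost (pays 135); normal capacity → high-cost (pays 22).
Low-cost: 135 − 79 = 56 ≥ 22 − 0 = 22. Holds regardless of c. ✓
High-cost: 22 − 0 ≥ 135 − c, so c ≥ 135 − 22 = 113.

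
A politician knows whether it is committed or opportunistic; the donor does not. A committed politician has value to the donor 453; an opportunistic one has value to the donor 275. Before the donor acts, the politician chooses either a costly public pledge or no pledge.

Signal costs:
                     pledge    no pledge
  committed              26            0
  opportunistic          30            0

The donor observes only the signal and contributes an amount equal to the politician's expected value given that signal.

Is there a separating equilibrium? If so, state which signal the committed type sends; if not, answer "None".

Try committed → pledge, opportunistic → no pledge:
  If types separate, pledge earns payment 453 and no pledge earns 275.
  Committed: pledge gives 453 − 26 = 427; no pledge gives 275 − 0 = 275. No deviation. ✓
  Opportunistic: no pledge gives 275 − 0 = 275; pledge gives 453 − 30 = 423. Would deviate. ✗
Try committed → no pledge, opportunistic → pledge:
  If types separate, no pledge earns payment 453 and pledge earns 275.
  Committed: no pledge gives 453 − 0 = 453; pledge gives 275 − 26 = 249. No deviation. ✓
  Opportunistic: pledge gives 275 − 30 = 245; no pledge gives 453 − 0 = 453. Would deviate. ✗
Neither assignment is incentive-compatible.

None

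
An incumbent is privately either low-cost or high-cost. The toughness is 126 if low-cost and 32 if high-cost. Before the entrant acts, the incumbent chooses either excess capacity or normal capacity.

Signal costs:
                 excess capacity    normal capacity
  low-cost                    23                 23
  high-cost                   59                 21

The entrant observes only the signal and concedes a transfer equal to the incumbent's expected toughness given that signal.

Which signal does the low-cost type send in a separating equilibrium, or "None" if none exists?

Try low-cost → excess capacity, high-cost → normal capacity:
  Under separation the entrant infers type exactly: excess capacity → low-cost (pays 126), normal capacity → high-cost (pays 32).
  Low-cost: excess capacity gives 126 − 23 = 103; normal capacity gives 32 − 23 = 9. No deviation. ✓
  High-cost: normal capacity gives 32 − 21 = 11; excess capacity gives 126 − 59 = 67. Would deviate. ✗
Try low-cost → normal capacity, high-cost → excess capacity:
  Under separation the entrant infers type exactly: normal capacity → low-cost (pays 126), excess capacity → high-cost (pays 32).
  Low-cost: normal capacity gives 126 − 23 = 103; excess capacity gives 32 − 23 = 9. No deviation. ✓
  High-cost: excess capacity gives 32 − 59 = -27; normal capacity gives 126 − 21 = 105. Would deviate. ✗
Neither assignment is incentive-compatible.

None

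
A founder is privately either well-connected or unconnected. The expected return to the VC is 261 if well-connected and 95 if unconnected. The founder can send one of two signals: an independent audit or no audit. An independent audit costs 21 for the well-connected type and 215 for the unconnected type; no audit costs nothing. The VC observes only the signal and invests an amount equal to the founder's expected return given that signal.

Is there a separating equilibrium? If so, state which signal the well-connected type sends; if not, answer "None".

Try well-connected → audit, unconnected → no audit:
  Under separation the VC infers type exactly: audit → well-connected (pays 261), no audit → unconnected (pays 95).
  Well-connected: audit gives 261 − 21 = 240; no audit gives 95 − 0 = 95. No deviation. ✓
  Unconnected: no audit gives 95 − 0 = 95; audit gives 261 − 215 = 46. No deviation. ✓
Both hold — the well-connected type sends audit.

audit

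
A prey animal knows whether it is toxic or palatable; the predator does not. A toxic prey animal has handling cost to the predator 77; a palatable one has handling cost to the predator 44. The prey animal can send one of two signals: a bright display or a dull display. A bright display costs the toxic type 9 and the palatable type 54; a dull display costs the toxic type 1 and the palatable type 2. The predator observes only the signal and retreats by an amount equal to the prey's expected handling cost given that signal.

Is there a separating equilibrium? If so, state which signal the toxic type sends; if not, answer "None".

Try toxic → bright display, palatable → dull display:
  If types separate, bright display earns payment 77 and dull display earns 44.
  Toxic: bright display gives 77 − 9 = 68; dull display gives 44 − 1 = 43. No deviation. ✓
  Palatable: dull display gives 44 − 2 = 42; bright display gives 77 − 54 = 23. No deviation. ✓
Both hold — the toxic type sends bright display.

bright display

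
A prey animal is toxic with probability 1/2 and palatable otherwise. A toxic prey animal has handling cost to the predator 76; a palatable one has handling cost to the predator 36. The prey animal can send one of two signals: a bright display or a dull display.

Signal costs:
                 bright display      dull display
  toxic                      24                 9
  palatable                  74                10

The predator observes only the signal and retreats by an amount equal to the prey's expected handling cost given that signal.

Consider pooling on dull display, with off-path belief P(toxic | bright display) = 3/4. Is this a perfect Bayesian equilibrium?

On the equilibrium path (dull display) the predator holds the prior 1/2 and pays 1/2·76 + 1/2·36 = 56. Off-path (bright display) belief 3/4 gives 3/4·76 + 1/4·36 = 66.
Toxic: dull display gives 56 − 9 = 47; bright display gives 66 − 24 = 42. Stays. ✓
Palatable: dull display gives 56 − 10 = 46; bright display gives 66 − 74 = -8. Stays. ✓
Beliefs are Bayes-consistent on-path and both types best-respond.

Yes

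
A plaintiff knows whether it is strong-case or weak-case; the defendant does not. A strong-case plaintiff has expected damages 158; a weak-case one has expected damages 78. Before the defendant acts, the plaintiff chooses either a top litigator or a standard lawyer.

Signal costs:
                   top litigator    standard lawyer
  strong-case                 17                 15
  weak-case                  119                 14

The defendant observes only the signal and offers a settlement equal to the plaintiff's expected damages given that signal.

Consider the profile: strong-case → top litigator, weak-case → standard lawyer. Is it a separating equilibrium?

Yes

If types separate, top litigator earns payment 158 and standard lawyer earns 78.
Strong-case: top litigator gives 158 − 17 = 141; standard lawyer gives 78 − 15 = 63. No deviation. ✓
Weak-case: standard lawyer gives 78 − 14 = 64; top litigator gives 158 − 119 = 39. No deviation. ✓
Neither type gains from mimicking the other.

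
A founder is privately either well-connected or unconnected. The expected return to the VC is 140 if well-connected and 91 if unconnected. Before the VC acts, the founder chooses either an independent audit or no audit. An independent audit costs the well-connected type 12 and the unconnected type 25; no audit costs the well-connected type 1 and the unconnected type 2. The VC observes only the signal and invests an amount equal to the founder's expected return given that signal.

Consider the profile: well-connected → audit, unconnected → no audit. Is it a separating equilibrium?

No

If types separate, audit earns payment 140 and no audit earns 91.
Well-connected: audit gives 140 − 12 = 128; no audit gives 91 − 1 = 90. No deviation. ✓
Unconnected: no audit gives 91 − 2 = 89; audit gives 140 − 25 = 115. Would deviate. ✗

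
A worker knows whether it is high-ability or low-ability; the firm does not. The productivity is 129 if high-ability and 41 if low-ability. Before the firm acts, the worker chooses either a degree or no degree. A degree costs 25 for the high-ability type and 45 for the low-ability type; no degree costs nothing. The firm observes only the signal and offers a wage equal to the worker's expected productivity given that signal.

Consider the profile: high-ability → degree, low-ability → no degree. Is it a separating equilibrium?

No

If types separate, degree earns payment 129 and no degree earns 41.
High-ability: degree gives 129 − 25 = 104; no degree gives 41 − 0 = 41. No deviation. ✓
Low-ability: no degree gives 41 − 0 = 41; degree gives 129 − 45 = 84. Would deviate. ✗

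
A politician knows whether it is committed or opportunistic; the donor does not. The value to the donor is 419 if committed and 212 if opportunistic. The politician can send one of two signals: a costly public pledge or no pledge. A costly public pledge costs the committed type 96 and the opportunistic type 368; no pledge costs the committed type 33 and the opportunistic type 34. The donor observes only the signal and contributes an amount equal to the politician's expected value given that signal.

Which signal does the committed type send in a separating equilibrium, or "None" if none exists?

pledge

Try committed → pledge, opportunistic → no pledge:
  If types separate, pledge earns payment 419 and no pledge earns 212.
  Committed: pledge gives 419 − 96 = 323; no pledge gives 212 − 33 = 179. No deviation. ✓
  Opportunistic: no pledge gives 212 − 34 = 178; pledge gives 419 − 368 = 51. No deviation. ✓
Both hold — the committed type sends pledge.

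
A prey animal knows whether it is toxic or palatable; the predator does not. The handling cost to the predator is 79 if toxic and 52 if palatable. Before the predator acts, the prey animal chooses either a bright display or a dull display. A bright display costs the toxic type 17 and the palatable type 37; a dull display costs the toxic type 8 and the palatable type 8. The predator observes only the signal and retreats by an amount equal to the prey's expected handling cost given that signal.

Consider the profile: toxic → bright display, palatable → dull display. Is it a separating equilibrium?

Yes

Under separation the predator infers type exactly: bright display → toxic (pays 79), dull display → palatable (pays 52).
Toxic: bright display gives 79 − 17 = 62; dull display gives 52 − 8 = 44. No deviation. ✓
Palatable: dull display gives 52 − 8 = 44; bright display gives 79 − 37 = 42. No deviation. ✓
Neither type gains from mimicking the other.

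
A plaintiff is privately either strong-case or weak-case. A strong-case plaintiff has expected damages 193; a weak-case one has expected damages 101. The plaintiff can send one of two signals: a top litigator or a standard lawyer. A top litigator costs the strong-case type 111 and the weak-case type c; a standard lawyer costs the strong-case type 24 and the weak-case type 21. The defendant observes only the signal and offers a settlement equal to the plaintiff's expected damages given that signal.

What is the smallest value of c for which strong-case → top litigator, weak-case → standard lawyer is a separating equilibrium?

113

Under separation: top litigator → strong-case (pays 193); standard lawyer → weak-case (pays 101).
Strong-case: 193 − 111 = 82 ≥ 101 − 24 = 77. Holds regardless of c. ✓
Weak-case: 101 − 21 ≥ 193 − c, so c ≥ 193 − 80 = 113.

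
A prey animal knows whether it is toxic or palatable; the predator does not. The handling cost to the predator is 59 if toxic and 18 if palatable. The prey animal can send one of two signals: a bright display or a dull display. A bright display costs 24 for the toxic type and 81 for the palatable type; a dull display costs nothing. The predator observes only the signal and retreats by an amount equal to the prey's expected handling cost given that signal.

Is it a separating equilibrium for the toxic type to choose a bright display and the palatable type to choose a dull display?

If types separate, bright display earns payment 59 and dull display earns 18.
Toxic: bright display gives 59 − 24 = 35; dull display gives 18 − 0 = 18. No deviation. ✓
Palatable: dull display gives 18 − 0 = 18; bright display gives 59 − 81 = -22. No deviation. ✓
Neither type gains from mimicking the other.

Yes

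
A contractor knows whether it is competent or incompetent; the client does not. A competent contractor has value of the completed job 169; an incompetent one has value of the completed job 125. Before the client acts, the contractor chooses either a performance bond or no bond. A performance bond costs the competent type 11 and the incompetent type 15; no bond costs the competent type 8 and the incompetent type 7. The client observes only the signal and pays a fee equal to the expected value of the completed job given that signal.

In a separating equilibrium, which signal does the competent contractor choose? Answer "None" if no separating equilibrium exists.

Try competent → bond, incompetent → no bond:
  If types separate, bond earns payment 169 and no bond earns 125.
  Competent: bond gives 169 − 11 = 158; no bond gives 125 − 8 = 117. No deviation. ✓
  Incompetent: no bond gives 125 − 7 = 118; bond gives 169 − 15 = 154. Would deviate. ✗
Try competent → no bond, incompetent → bond:
  If types separate, no bond earns payment 169 and bond earns 125.
  Competent: no bond gives 169 − 8 = 161; bond gives 125 − 11 = 114. No deviation. ✓
  Incompetent: bond gives 125 − 15 = 110; no bond gives 169 − 7 = 162. Would deviate. ✗
Neither assignment is incentive-compatible.

None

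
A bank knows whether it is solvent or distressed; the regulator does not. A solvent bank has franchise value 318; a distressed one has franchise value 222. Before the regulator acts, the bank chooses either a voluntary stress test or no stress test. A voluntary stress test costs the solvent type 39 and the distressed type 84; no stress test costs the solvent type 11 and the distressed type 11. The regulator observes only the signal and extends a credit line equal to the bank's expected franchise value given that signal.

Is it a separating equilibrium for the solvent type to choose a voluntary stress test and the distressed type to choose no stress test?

No

If types separate, stress test earns payment 318 and no stress test earns 222.
Solvent: stress test gives 318 − 39 = 279; no stress test gives 222 − 11 = 211. No deviation. ✓
Distressed: no stress test gives 222 − 11 = 211; stress test gives 318 − 84 = 234. Would deviate. ✗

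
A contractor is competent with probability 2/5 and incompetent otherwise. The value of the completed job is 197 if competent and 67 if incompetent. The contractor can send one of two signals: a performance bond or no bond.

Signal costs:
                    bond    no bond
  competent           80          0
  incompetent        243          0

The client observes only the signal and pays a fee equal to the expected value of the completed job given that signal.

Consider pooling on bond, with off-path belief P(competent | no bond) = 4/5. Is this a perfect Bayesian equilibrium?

On the equilibrium path (bond) the client holds the prior 2/5 and pays 2/5·197 + 3/5·67 = 119. Off-path (no bond) belief 4/5 gives 4/5·197 + 1/5·67 = 171.
Competent: bond gives 119 − 80 = 39; no bond gives 171 − 0 = 171. Deviates. ✗
Incompetent: bond gives 119 − 243 = -124; no bond gives 171 − 0 = 171. Deviates. ✗

No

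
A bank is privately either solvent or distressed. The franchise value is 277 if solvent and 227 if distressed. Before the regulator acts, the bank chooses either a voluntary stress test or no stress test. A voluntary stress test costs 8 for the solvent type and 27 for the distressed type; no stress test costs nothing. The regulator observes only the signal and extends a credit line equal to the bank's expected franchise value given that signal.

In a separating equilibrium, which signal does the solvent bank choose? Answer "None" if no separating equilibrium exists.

Try solvent → stress test, distressed → no stress test:
  If types separate, stress test earns payment 277 and no stress test earns 227.
  Solvent: stress test gives 277 − 8 = 269; no stress test gives 227 − 0 = 227. No deviation. ✓
  Distressed: no stress test gives 227 − 0 = 227; stress test gives 277 − 27 = 250. Would deviate. ✗
Try solvent → no stress test, distressed → stress test:
  If types separate, no stress test earns payment 277 and stress test earns 227.
  Solvent: no stress test gives 277 − 0 = 277; stress test gives 227 − 8 = 219. No deviation. ✓
  Distressed: stress test gives 227 − 27 = 200; no stress test gives 277 − 0 = 277. Would deviate. ✗
Neither assignment is incentive-compatible.

None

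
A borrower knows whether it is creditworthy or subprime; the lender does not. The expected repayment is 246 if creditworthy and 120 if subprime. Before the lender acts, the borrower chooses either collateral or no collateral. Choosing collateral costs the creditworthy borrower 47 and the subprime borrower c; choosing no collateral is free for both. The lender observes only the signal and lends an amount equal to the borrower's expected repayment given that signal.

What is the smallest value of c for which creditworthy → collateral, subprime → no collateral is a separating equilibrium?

126

Under separation: collateral → creditworthy (pays 246); no collateral → subprime (pays 120).
Creditworthy: 246 − 47 = 199 ≥ 120 − 0 = 120. Holds regardless of c. ✓
Subprime: 120 − 0 ≥ 246 − c, so c ≥ 246 − 120 = 126.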